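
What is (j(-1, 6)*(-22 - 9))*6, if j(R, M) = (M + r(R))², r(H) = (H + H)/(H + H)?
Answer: -9114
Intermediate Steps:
r(H) = 1 (r(H) = (2*H)/((2*H)) = (2*H)*(1/(2*H)) = 1)
j(R, M) = (1 + M)² (j(R, M) = (M + 1)² = (1 + M)²)
(j(-1, 6)*(-22 - 9))*6 = ((1 + 6)²*(-22 - 9))*6 = (7²*(-31))*6 = (49*(-31))*6 = -1519*6 = -9114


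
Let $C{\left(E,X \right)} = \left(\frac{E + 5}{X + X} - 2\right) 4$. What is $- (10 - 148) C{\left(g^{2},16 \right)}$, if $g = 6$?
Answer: $- \frac{1587}{4} \approx -396.75$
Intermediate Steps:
$C{\left(E,X \right)} = -8 + \frac{2 \left(5 + E\right)}{X}$ ($C{\left(E,X \right)} = \left(\frac{5 + E}{2 X} - 2\right) 4 = \left(-2 + \frac{5 + E}{2 X}\right) 4 = -8 + \frac{2 \left(5 + E\right)}{X}$)
$- (10 - 148) C{\left(g^{2},16 \right)} = - (10 - 148) \frac{2 \left(5 + 6^{2} - 64\right)}{16} = - (10 - 148) 2 \cdot \frac{1}{16} \left(5 + 36 - 64\right) = \left(-1\right) \left(-138\right) 2 \cdot \frac{1}{16} \left(-23\right) = 138 \left(- \frac{23}{8}\right) = - \frac{1587}{4}$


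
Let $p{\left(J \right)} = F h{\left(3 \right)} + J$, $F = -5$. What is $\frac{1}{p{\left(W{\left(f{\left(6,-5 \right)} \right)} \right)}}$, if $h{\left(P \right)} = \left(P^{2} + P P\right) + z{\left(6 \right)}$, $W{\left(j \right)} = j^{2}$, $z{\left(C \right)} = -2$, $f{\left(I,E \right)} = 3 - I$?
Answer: $- \frac{1}{71} \approx -0.014085$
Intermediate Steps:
$h{\left(P \right)} = -2 + 2 P^{2}$ ($h{\left(P \right)} = \left(P^{2} + P P\right) - 2 = \left(P^{2} + P^{2}\right) - 2 = 2 P^{2} - 2 = -2 + 2 P^{2}$)
$p{\left(J \right)} = -80 + J$ ($p{\left(J \right)} = - 5 \left(-2 + 2 \cdot 3^{2}\right) + J = - 5 \left(-2 + 2 \cdot 9\right) + J = - 5 \left(-2 + 18\right) + J = \left(-5\right) 16 + J = -80 + J$)
$\frac{1}{p{\left(W{\left(f{\left(6,-5 \right)} \right)} \right)}} = \frac{1}{-80 + \left(3 - 6\right)^{2}} = \frac{1}{-80 + \left(-3\right)^{2}} = \frac{1}{-80 + 9} = \frac{1}{-71} = - \frac{1}{71}$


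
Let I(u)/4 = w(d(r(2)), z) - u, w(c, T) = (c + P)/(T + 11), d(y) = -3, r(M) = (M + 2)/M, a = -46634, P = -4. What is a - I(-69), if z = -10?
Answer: -46882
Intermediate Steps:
r(M) = (2 + M)/M
w(c, T) = (-4 + c)/(11 + T) (w(c, T) = (c - 4)/(T + 11) = (-4 + c)/(11 + T))
I(u) = -28 - 4*u (I(u) = 4*((-4 - 3)/(11 - 10) - u) = 4*(-7/1 - u) = 4*(1*(-7) - u) = 4*(-7 - u) = -28 - 4*u)
a - I(-69) = -46634 - (-28 - 4*(-69)) = -46634 - (-28 + 276) = -46634 - 1*248 = -46634 - 248 = -46882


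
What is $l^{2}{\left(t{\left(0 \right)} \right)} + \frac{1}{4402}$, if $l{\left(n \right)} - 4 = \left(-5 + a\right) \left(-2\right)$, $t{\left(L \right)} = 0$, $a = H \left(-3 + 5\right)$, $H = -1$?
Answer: $\frac{1426249}{4402} \approx 324.0$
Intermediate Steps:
$a = -2$ ($a = - (-3 + 5) = \left(-1\right) 2 = -2$)
$l{\left(n \right)} = 18$ ($l{\left(n \right)} = 4 + \left(-5 - 2\right) \left(-2\right) = 4 - -14 = 4 + 14 = 18$)
$l^{2}{\left(t{\left(0 \right)} \right)} + \frac{1}{4402} = 18^{2} + \frac{1}{4402} = 324 + \frac{1}{4402} = \frac{1426249}{4402}$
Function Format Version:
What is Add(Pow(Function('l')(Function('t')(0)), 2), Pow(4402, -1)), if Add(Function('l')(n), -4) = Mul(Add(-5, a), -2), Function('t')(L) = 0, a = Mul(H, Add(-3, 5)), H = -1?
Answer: Rational(1426249, 4402) ≈ 324.00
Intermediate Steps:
a = -2 (a = Mul(-1, Add(-3, 5)) = Mul(-1, 2) = -2)
Function('l')(n) = 18 (Function('l')(n) = Add(4, Mul(Add(-5, -2), -2)) = Add(4, Mul(-7, -2)) = Add(4, 14) = 18)
Add(Pow(Function('l')(Function('t')(0)), 2), Pow(4402, -1)) = Add(Pow(18, 2), Pow(4402, -1)) = Add(324, Rational(1, 4402)) = Rational(1426249, 4402)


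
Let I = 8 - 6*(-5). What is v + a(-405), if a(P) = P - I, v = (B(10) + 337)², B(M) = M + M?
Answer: 127006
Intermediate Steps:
B(M) = 2*M
I = 38 (I = 8 + 30 = 38)
v = 127449 (v = (2*10 + 337)² = (20 + 337)² = 357² = 127449)
a(P) = -38 + P (a(P) = P - 1*38 = P - 38 = -38 + P)
v + a(-405) = 127449 + (-38 - 405) = 127449 - 443 = 127006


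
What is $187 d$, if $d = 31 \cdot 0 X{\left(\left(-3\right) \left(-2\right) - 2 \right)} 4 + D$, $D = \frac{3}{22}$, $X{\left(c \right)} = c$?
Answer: $\frac{51}{2} \approx 25.5$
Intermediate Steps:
$D = \frac{3}{22}$ ($D = 3 \cdot \frac{1}{22} = \frac{3}{22} \approx 0.13636$)
$d = \frac{3}{22}$ ($d = 31 \cdot 0 \left(\left(-3\right) \left(-2\right) - 2\right) 4 + \frac{3}{22} = 31 \cdot 0 \left(6 - 2\right) 4 + \frac{3}{22} = 31 \cdot 0 \cdot 4 \cdot 4 + \frac{3}{22} = 31 \cdot 0 \cdot 4 + \frac{3}{22} = 31 \cdot 0 + \frac{3}{22} = 0 + \frac{3}{22} = \frac{3}{22} \approx 0.13636$)
$187 d = 187 \cdot \frac{3}{22} = \frac{51}{2}$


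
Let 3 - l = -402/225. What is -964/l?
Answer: -72300/359 ≈ -201.39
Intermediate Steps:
l = 359/75 (l = 3 - (-402)/225 = 3 - 1*(-134/75) = 3 + 134/75 = 359/75 ≈ 4.7867)
-964/l = -964/359/75 = -964*75/359 = -72300/359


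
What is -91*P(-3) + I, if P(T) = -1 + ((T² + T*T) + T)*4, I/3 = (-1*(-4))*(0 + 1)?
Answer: -5357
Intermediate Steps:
I = 12 (I = 3*((-1*(-4))*(0 + 1)) = 3*(4*1) = 3*4 = 12)
P(T) = -1 + 4*T + 8*T² (P(T) = -1 + ((T² + T²) + T)*4 = -1 + (2*T² + T)*4 = -1 + (T + 2*T²)*4 = -1 + (4*T + 8*T²) = -1 + 4*T + 8*T²)
-91*P(-3) + I = -91*(-1 + 4*(-3) + 8*(-3)²) + 12 = -91*(-1 - 12 + 8*9) + 12 = -91*(-1 - 12 + 72) + 12 = -91*59 + 12 = -5369 + 12 = -5357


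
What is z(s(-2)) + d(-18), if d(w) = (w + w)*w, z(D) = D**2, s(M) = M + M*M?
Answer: 652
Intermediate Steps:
s(M) = M + M**2
d(w) = 2*w**2 (d(w) = (2*w)*w = 2*w**2)
z(s(-2)) + d(-18) = (-2*(1 - 2))**2 + 2*(-18)**2 = (-2*(-1))**2 + 2*324 = 2**2 + 648 = 4 + 648 = 652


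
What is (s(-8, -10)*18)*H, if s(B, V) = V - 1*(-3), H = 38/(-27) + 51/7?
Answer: -2222/3 ≈ -740.67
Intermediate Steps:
H = 1111/189 (H = 38*(-1/27) + 51*(⅐) = -38/27 + 51/7 = 1111/189 ≈ 5.8783)
s(B, V) = 3 + V (s(B, V) = V + 3 = 3 + V)
(s(-8, -10)*18)*H = ((3 - 10)*18)*(1111/189) = -7*18*(1111/189) = -126*1111/189 = -2222/3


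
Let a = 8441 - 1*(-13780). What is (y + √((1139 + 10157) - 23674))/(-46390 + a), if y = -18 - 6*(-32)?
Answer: -174/24169 - I*√12378/24169 ≈ -0.0071993 - 0.0046033*I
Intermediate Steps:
a = 22221 (a = 8441 + 13780 = 22221)
y = 174 (y = -18 + 192 = 174)
(y + √((1139 + 10157) - 23674))/(-46390 + a) = (174 + √((1139 + 10157) - 23674))/(-46390 + 22221) = (174 + √(11296 - 23674))/(-24169) = (174 + √(-12378))*(-1/24169) = (174 + I*√12378)*(-1/24169) = -174/24169 - I*√12378/24169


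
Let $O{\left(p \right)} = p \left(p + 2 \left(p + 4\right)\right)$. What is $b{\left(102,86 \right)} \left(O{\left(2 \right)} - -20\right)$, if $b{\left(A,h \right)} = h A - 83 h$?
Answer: $78432$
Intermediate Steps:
$O{\left(p \right)} = p \left(8 + 3 p\right)$ ($O{\left(p \right)} = p \left(p + 2 \left(4 + p\right)\right) = p \left(p + \left(8 + 2 p\right)\right) = p \left(8 + 3 p\right)$)
$b{\left(A,h \right)} = - 83 h + A h$ ($b{\left(A,h \right)} = A h - 83 h = - 83 h + A h$)
$b{\left(102,86 \right)} \left(O{\left(2 \right)} - -20\right) = 86 \left(-83 + 102\right) \left(2 \left(8 + 3 \cdot 2\right) - -20\right) = 86 \cdot 19 \left(2 \left(8 + 6\right) + 20\right) = 1634 \left(2 \cdot 14 + 20\right) = 1634 \left(28 + 20\right) = 1634 \cdot 48 = 78432$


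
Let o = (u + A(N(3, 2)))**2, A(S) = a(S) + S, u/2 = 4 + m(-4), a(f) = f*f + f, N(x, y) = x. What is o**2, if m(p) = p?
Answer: 50625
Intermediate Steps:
a(f) = f + f**2 (a(f) = f**2 + f = f + f**2)
u = 0 (u = 2*(4 - 4) = 2*0 = 0)
A(S) = S + S*(1 + S) (A(S) = S*(1 + S) + S = S + S*(1 + S))
o = 225 (o = (0 + 3*(2 + 3))**2 = (0 + 3*5)**2 = (0 + 15)**2 = 15**2 = 225)
o**2 = 225**2 = 50625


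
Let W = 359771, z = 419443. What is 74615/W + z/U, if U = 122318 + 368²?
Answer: 170134846883/92728097082 ≈ 1.8348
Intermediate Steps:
U = 257742 (U = 122318 + 135424 = 257742)
74615/W + z/U = 74615/359771 + 419443/257742 = 170134846883/92728097082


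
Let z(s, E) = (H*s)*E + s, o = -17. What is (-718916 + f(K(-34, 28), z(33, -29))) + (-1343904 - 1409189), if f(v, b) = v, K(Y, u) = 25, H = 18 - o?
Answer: -3471984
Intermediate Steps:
H = 35 (H = 18 - 1*(-17) = 18 + 17 = 35)
z(s, E) = s + 35*E*s (z(s, E) = (35*s)*E + s = 35*E*s + s = s + 35*E*s)
(-718916 + f(K(-34, 28), z(33, -29))) + (-1343904 - 1409189) = (-718916 + 25) + (-1343904 - 1409189) = -718891 - 2753093 = -3471984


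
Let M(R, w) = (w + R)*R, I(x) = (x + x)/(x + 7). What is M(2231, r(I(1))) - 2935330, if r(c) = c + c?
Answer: 4086293/2 ≈ 2.0431e+6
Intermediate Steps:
I(x) = 2*x/(7 + x) (I(x) = (2*x)/(7 + x) = 2*x/(7 + x))
r(c) = 2*c
M(R, w) = R*(R + w) (M(R, w) = (R + w)*R = R*(R + w))
M(2231, r(I(1))) - 2935330 = 2231*(2231 + 2*(2*1/(7 + 1))) - 2935330 = 2231*(2231 + 2*(2*1/8)) - 2935330 = 2231*(2231 + 2*(2*1*(1/8))) - 2935330 = 2231*(2231 + 2*(1/4)) - 2935330 = 2231*(2231 + 1/2) - 2935330 = 2231*(4463/2) - 2935330 = 9956953/2 - 2935330 = 4086293/2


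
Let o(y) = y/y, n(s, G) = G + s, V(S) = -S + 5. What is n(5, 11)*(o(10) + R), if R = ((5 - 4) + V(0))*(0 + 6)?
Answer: 592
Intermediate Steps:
V(S) = 5 - S
o(y) = 1
R = 36 (R = ((5 - 4) + (5 - 1*0))*(0 + 6) = (1 + (5 + 0))*6 = (1 + 5)*6 = 6*6 = 36)
n(5, 11)*(o(10) + R) = (11 + 5)*(1 + 36) = 16*37 = 592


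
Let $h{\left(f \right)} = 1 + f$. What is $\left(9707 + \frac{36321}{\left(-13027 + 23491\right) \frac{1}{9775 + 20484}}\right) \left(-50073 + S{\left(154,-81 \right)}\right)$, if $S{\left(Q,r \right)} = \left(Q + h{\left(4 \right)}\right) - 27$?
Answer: $- \frac{19986574429989}{3488} \approx -5.7301 \cdot 10^{9}$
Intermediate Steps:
$S{\left(Q,r \right)} = -22 + Q$ ($S{\left(Q,r \right)} = \left(Q + \left(1 + 4\right)\right) - 27 = \left(Q + 5\right) - 27 = \left(5 + Q\right) - 27 = -22 + Q$)
$\left(9707 + \frac{36321}{\left(-13027 + 23491\right) \frac{1}{9775 + 20484}}\right) \left(-50073 + S{\left(154,-81 \right)}\right) = \left(9707 + \frac{36321}{\left(-13027 + 23491\right) \frac{1}{9775 + 20484}}\right) \left(-50073 + \left(-22 + 154\right)\right) = \left(9707 + \frac{36321}{10464 \cdot \frac{1}{30259}}\right) \left(-50073 + 132\right) = \left(9707 + \frac{36321}{10464 \cdot \frac{1}{30259}}\right) \left(-49941\right) = \left(9707 + \frac{36321}{\frac{10464}{30259}}\right) \left(-49941\right) = \left(9707 + 36321 \cdot \frac{30259}{10464}\right) \left(-49941\right) = \left(9707 + \frac{366345713}{3488}\right) \left(-49941\right) = \frac{400203729}{3488} \left(-49941\right) = - \frac{19986574429989}{3488}$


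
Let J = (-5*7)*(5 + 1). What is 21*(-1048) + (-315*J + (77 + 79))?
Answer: 44298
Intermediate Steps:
J = -210 (J = -35*6 = -210)
21*(-1048) + (-315*J + (77 + 79)) = 21*(-1048) + (-315*(-210) + (77 + 79)) = -22008 + (66150 + 156) = -22008 + 66306 = 44298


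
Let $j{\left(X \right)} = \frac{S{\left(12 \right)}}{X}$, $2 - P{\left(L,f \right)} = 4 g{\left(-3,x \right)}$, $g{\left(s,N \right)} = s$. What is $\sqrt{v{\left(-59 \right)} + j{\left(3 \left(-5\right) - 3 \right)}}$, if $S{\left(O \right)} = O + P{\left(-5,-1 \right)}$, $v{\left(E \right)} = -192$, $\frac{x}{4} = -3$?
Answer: $\frac{i \sqrt{1741}}{3} \approx 13.908 i$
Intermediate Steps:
$x = -12$ ($x = 4 \left(-3\right) = -12$)
$P{\left(L,f \right)} = 14$ ($P{\left(L,f \right)} = 2 - 4 \left(-3\right) = 2 - -12 = 2 + 12 = 14$)
$S{\left(O \right)} = 14 + O$ ($S{\left(O \right)} = O + 14 = 14 + O$)
$j{\left(X \right)} = \frac{26}{X}$ ($j{\left(X \right)} = \frac{14 + 12}{X} = \frac{26}{X}$)
$\sqrt{v{\left(-59 \right)} + j{\left(3 \left(-5\right) - 3 \right)}} = \sqrt{-192 + \frac{26}{3 \left(-5\right) - 3}} = \sqrt{-192 + \frac{26}{-15 - 3}} = \sqrt{-192 + \frac{26}{-18}} = \sqrt{-192 + 26 \left(- \frac{1}{18}\right)} = \sqrt{-192 - \frac{13}{9}} = \sqrt{- \frac{1741}{9}} = \frac{i \sqrt{1741}}{3}$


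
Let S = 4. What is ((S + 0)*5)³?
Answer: 8000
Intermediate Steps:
((S + 0)*5)³ = ((4 + 0)*5)³ = (4*5)³ = 20³ = 8000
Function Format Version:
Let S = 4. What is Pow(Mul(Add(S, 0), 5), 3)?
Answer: 8000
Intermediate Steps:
Pow(Mul(Add(S, 0), 5), 3) = Pow(Mul(Add(4, 0), 5), 3) = Pow(Mul(4, 5), 3) = Pow(20, 3) = 8000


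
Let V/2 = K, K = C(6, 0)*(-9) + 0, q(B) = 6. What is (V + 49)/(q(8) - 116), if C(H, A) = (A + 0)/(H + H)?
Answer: -49/110 ≈ -0.44545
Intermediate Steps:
C(H, A) = A/(2*H) (C(H, A) = A/((2*H)) = A*(1/(2*H)) = A/(2*H))
K = 0 (K = ((½)*0/6)*(-9) + 0 = ((½)*0*(⅙))*(-9) + 0 = 0*(-9) + 0 = 0 + 0 = 0)
V = 0 (V = 2*0 = 0)
(V + 49)/(q(8) - 116) = (0 + 49)/(6 - 116) = 49/(-110) = 49*(-1/110) = -49/110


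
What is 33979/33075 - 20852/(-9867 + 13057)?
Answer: -58128689/10550925 ≈ -5.5093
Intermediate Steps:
33979/33075 - 20852/(-9867 + 13057) = 33979*(1/33075) - 20852/3190 = 33979/33075 - 20852*1/3190 = 33979/33075 - 10426/1595 = -58128689/10550925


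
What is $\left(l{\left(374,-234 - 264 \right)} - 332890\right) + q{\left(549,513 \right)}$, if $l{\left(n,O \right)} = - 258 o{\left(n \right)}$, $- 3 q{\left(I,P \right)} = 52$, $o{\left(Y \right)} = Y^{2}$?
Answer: $- \frac{109262746}{3} \approx -3.6421 \cdot 10^{7}$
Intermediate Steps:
$q{\left(I,P \right)} = - \frac{52}{3}$ ($q{\left(I,P \right)} = \left(- \frac{1}{3}\right) 52 = - \frac{52}{3}$)
$l{\left(n,O \right)} = - 258 n^{2}$
$\left(l{\left(374,-234 - 264 \right)} - 332890\right) + q{\left(549,513 \right)} = \left(- 258 \cdot 374^{2} - 332890\right) - \frac{52}{3} = \left(\left(-258\right) 139876 - 332890\right) - \frac{52}{3} = \left(-36088008 - 332890\right) - \frac{52}{3} = -36420898 - \frac{52}{3} = - \frac{109262746}{3}$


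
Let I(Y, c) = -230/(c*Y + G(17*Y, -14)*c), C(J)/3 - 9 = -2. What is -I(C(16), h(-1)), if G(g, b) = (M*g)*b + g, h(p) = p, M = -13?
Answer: -115/32676 ≈ -0.0035194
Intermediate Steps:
C(J) = 21 (C(J) = 27 + 3*(-2) = 27 - 6 = 21)
G(g, b) = g - 13*b*g (G(g, b) = (-13*g)*b + g = -13*b*g + g = g - 13*b*g)
I(Y, c) = -115/(1556*Y*c) (I(Y, c) = -230/(c*Y + ((17*Y)*(1 - 13*(-14)))*c) = -230/(Y*c + ((17*Y)*(1 + 182))*c) = -230/(Y*c + ((17*Y)*183)*c) = -230/(Y*c + (3111*Y)*c) = -230/(Y*c + 3111*Y*c) = -230*1/(3112*Y*c) = -115/(1556*Y*c))
-I(C(16), h(-1)) = -(-115)/(1556*21*(-1)) = -(-115)*(-1)/(1556*21) = -1*115/32676 = -115/32676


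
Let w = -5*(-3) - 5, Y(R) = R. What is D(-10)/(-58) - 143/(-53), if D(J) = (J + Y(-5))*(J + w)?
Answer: 143/53 ≈ 2.6981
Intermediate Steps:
w = 10 (w = 15 - 5 = 10)
D(J) = (-5 + J)*(10 + J) (D(J) = (J - 5)*(J + 10) = (-5 + J)*(10 + J))
D(-10)/(-58) - 143/(-53) = (-50 + (-10)² + 5*(-10))/(-58) - 143/(-53) = (-50 + 100 - 50)*(-1/58) - 143*(-1/53) = 0*(-1/58) + 143/53 = 0 + 143/53 = 143/53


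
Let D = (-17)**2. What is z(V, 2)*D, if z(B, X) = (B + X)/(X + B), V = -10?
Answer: 289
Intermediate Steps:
z(B, X) = 1 (z(B, X) = (B + X)/(B + X) = 1)
D = 289
z(V, 2)*D = 1*289 = 289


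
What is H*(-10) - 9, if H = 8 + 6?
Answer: -149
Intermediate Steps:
H = 14
H*(-10) - 9 = 14*(-10) - 9 = -140 - 9 = -149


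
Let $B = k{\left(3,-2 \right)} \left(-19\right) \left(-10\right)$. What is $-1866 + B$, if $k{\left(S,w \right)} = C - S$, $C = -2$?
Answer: $-2816$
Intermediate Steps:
$k{\left(S,w \right)} = -2 - S$
$B = -950$ ($B = \left(-2 - 3\right) \left(-19\right) \left(-10\right) = \left(-5\right) \left(-19\right) \left(-10\right) = 95 \left(-10\right) = -950$)
$-1866 + B = -1866 - 950 = -2816$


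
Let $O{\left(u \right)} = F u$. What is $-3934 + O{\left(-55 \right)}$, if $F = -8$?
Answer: $-3494$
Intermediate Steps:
$O{\left(u \right)} = - 8 u$
$-3934 + O{\left(-55 \right)} = -3934 - -440 = -3934 + 440 = -3494$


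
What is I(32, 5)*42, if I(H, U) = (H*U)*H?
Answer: 215040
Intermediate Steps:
I(H, U) = U*H**2
I(32, 5)*42 = (5*32**2)*42 = (5*1024)*42 = 5120*42 = 215040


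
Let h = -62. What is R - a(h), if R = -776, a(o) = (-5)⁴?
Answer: -1401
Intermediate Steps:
a(o) = 625
R - a(h) = -776 - 1*625 = -776 - 625 = -1401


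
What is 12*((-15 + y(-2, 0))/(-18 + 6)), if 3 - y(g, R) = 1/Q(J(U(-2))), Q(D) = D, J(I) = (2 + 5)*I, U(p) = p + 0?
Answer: 167/14 ≈ 11.929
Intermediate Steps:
U(p) = p
J(I) = 7*I
y(g, R) = 43/14 (y(g, R) = 3 - 1/(7*(-2)) = 3 - 1/(-14) = 3 - 1*(-1/14) = 3 + 1/14 = 43/14)
12*((-15 + y(-2, 0))/(-18 + 6)) = 12*((-15 + 43/14)/(-18 + 6)) = 12*(-167/14/(-12)) = 12*(-167/14*(-1/12)) = 12*(167/168) = 167/14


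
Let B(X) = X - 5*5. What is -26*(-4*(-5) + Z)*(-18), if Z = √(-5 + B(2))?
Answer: 9360 + 936*I*√7 ≈ 9360.0 + 2476.4*I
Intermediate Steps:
B(X) = -25 + X (B(X) = X - 25 = -25 + X)
Z = 2*I*√7 (Z = √(-5 + (-25 + 2)) = √(-5 - 23) = √(-28) = 2*I*√7 ≈ 5.2915*I)
-26*(-4*(-5) + Z)*(-18) = -26*(-4*(-5) + 2*I*√7)*(-18) = -26*(20 + 2*I*√7)*(-18) = (-520 - 52*I*√7)*(-18) = 9360 + 936*I*√7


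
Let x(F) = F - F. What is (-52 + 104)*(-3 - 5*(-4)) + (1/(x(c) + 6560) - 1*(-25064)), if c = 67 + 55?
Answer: 170218881/6560 ≈ 25948.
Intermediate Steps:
c = 122
x(F) = 0
(-52 + 104)*(-3 - 5*(-4)) + (1/(x(c) + 6560) - 1*(-25064)) = (-52 + 104)*(-3 - 5*(-4)) + (1/(0 + 6560) - 1*(-25064)) = 52*(-3 + 20) + (1/6560 + 25064) = 52*17 + (1/6560 + 25064) = 884 + 164419841/6560 = 170218881/6560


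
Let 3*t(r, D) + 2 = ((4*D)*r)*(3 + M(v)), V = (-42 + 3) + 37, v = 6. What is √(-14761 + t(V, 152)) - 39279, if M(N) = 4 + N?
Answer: -39279 + I*√20031 ≈ -39279.0 + 141.53*I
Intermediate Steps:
V = -2 (V = -39 + 37 = -2)
t(r, D) = -⅔ + 52*D*r/3 (t(r, D) = -⅔ + (((4*D)*r)*(3 + (4 + 6)))/3 = -⅔ + ((4*D*r)*(3 + 10))/3 = -⅔ + ((4*D*r)*13)/3 = -⅔ + (52*D*r)/3 = -⅔ + 52*D*r/3)
√(-14761 + t(V, 152)) - 39279 = √(-14761 + (-⅔ + (52/3)*152*(-2))) - 39279 = √(-14761 + (-⅔ - 15808/3)) - 39279 = √(-14761 - 5270) - 39279 = √(-20031) - 39279 = I*√20031 - 39279 = -39279 + I*√20031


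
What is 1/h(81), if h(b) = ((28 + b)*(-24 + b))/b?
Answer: 27/2071 ≈ 0.013037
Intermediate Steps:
h(b) = (-24 + b)*(28 + b)/b (h(b) = ((-24 + b)*(28 + b))/b = (-24 + b)*(28 + b)/b)
1/h(81) = 1/(4 + 81 - 672/81) = 1/(4 + 81 - 672*1/81) = 1/(4 + 81 - 224/27) = 1/(2071/27) = 27/2071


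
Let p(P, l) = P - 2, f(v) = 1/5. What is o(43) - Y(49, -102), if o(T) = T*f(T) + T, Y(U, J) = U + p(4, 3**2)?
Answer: 3/5 ≈ 0.60000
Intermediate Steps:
f(v) = 1/5
p(P, l) = -2 + P
Y(U, J) = 2 + U (Y(U, J) = U + (-2 + 4) = U + 2 = 2 + U)
o(T) = 6*T/5 (o(T) = T*(1/5) + T = T/5 + T = 6*T/5)
o(43) - Y(49, -102) = (6/5)*43 - (2 + 49) = 258/5 - 1*51 = 258/5 - 51 = 3/5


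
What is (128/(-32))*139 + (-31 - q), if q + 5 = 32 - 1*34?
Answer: -580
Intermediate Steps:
q = -7 (q = -5 + (32 - 1*34) = -5 + (32 - 34) = -5 - 2 = -7)
(128/(-32))*139 + (-31 - q) = (128/(-32))*139 + (-31 - 1*(-7)) = (128*(-1/32))*139 + (-31 + 7) = -4*139 - 24 = -556 - 24 = -580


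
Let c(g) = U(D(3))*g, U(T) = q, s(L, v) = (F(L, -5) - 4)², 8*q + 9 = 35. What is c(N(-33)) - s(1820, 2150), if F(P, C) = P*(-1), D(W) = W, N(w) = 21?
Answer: -13307631/4 ≈ -3.3269e+6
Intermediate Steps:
F(P, C) = -P
q = 13/4 (q = -9/8 + (⅛)*35 = -9/8 + 35/8 = 13/4 ≈ 3.2500)
s(L, v) = (-4 - L)² (s(L, v) = (-L - 4)² = (-4 - L)²)
U(T) = 13/4
c(g) = 13*g/4
c(N(-33)) - s(1820, 2150) = (13/4)*21 - (4 + 1820)² = 273/4 - 1*1824² = 273/4 - 1*3326976 = 273/4 - 3326976 = -13307631/4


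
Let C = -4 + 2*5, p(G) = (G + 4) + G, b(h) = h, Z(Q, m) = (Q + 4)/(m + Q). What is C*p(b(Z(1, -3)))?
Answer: -6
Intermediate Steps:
Z(Q, m) = (4 + Q)/(Q + m)
p(G) = 4 + 2*G (p(G) = (4 + G) + G = 4 + 2*G)
C = 6 (C = -4 + 10 = 6)
C*p(b(Z(1, -3))) = 6*(4 + 2*((4 + 1)/(1 - 3))) = 6*(4 + 2*(5/(-2))) = 6*(4 + 2*(-1/2*5)) = 6*(4 + 2*(-5/2)) = 6*(4 - 5) = 6*(-1) = -6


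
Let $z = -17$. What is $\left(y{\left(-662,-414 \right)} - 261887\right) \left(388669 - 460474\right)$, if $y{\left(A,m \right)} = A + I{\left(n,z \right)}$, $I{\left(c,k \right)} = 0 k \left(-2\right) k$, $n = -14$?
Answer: $18852330945$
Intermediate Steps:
$I{\left(c,k \right)} = 0$ ($I{\left(c,k \right)} = 0 \left(-2\right) k = 0 k = 0$)
$y{\left(A,m \right)} = A$ ($y{\left(A,m \right)} = A + 0 = A$)
$\left(y{\left(-662,-414 \right)} - 261887\right) \left(388669 - 460474\right) = \left(-662 - 261887\right) \left(388669 - 460474\right) = \left(-262549\right) \left(-71805\right) = 18852330945$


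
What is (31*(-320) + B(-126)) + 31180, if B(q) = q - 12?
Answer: 21122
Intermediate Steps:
B(q) = -12 + q
(31*(-320) + B(-126)) + 31180 = (31*(-320) + (-12 - 126)) + 31180 = (-9920 - 138) + 31180 = -10058 + 31180 = 21122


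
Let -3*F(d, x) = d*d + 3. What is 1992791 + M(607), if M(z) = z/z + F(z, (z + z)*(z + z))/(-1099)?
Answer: 938657668/471 ≈ 1.9929e+6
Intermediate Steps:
F(d, x) = -1 - d²/3 (F(d, x) = -(d*d + 3)/3 = -(d² + 3)/3 = -(3 + d²)/3 = -1 - d²/3)
M(z) = 1100/1099 + z²/3297 (M(z) = z/z + (-1 - z²/3)/(-1099) = 1 + (-1 - z²/3)*(-1/1099) = 1 + (1/1099 + z²/3297) = 1100/1099 + z²/3297)
1992791 + M(607) = 1992791 + (1100/1099 + (1/3297)*607²) = 1992791 + (1100/1099 + (1/3297)*368449) = 1992791 + (1100/1099 + 368449/3297) = 1992791 + 53107/471 = 938657668/471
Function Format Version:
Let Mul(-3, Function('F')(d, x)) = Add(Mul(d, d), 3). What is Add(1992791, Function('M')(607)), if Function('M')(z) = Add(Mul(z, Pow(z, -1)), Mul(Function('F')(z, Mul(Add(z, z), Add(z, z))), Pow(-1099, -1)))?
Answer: Rational(938657668, 471) ≈ 1.9929e+6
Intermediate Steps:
Function('F')(d, x) = Add(-1, Mul(Rational(-1, 3), Pow(d, 2))) (Function('F')(d, x) = Mul(Rational(-1, 3), Add(Mul(d, d), 3)) = Mul(Rational(-1, 3), Add(Pow(d, 2), 3)) = Mul(Rational(-1, 3), Add(3, Pow(d, 2))) = Add(-1, Mul(Rational(-1, 3), Pow(d, 2))))
Function('M')(z) = Add(Rational(1100, 1099), Mul(Rational(1, 3297), Pow(z, 2))) (Function('M')(z) = Add(Mul(z, Pow(z, -1)), Mul(Add(-1, Mul(Rational(-1, 3), Pow(z, 2))), Pow(-1099, -1))) = Add(1, Mul(Add(-1, Mul(Rational(-1, 3), Pow(z, 2))), Rational(-1, 1099))) = Add(1, Add(Rational(1, 1099), Mul(Rational(1, 3297), Pow(z, 2)))) = Add(Rational(1100, 1099), Mul(Rational(1, 3297), Pow(z, 2))))
Add(1992791, Function('M')(607)) = Add(1992791, Add(Rational(1100, 1099), Mul(Rational(1, 3297), Pow(607, 2)))) = Add(1992791, Add(Rational(1100, 1099), Mul(Rational(1, 3297), 368449))) = Add(1992791, Add(Rational(1100, 1099), Rational(368449, 3297))) = Add(1992791, Rational(53107, 471)) = Rational(938657668, 471)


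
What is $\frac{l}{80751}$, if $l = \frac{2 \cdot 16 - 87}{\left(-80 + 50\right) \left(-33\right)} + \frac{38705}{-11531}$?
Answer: $- \frac{708221}{16760516058} \approx -4.2255 \cdot 10^{-5}$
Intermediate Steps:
$l = - \frac{708221}{207558}$ ($l = \frac{32 - 87}{\left(-30\right) \left(-33\right)} + 38705 \left(- \frac{1}{11531}\right) = - \frac{55}{990} - \frac{38705}{11531} = \left(-55\right) \frac{1}{990} - \frac{38705}{11531} = - \frac{1}{18} - \frac{38705}{11531} = - \frac{708221}{207558} \approx -3.4122$)
$\frac{l}{80751} = - \frac{708221}{207558 \cdot 80751} = \left(- \frac{708221}{207558}\right) \frac{1}{80751} = - \frac{708221}{16760516058}$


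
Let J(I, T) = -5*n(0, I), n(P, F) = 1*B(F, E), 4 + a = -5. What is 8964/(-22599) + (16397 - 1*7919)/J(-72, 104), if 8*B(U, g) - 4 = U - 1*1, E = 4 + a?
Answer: 18884716/96255 ≈ 196.19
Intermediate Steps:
a = -9 (a = -4 - 5 = -9)
E = -5 (E = 4 - 9 = -5)
B(U, g) = 3/8 + U/8 (B(U, g) = ½ + (U - 1*1)/8 = ½ + (U - 1)/8 = ½ + (-1 + U)/8 = ½ + (-⅛ + U/8) = 3/8 + U/8)
n(P, F) = 3/8 + F/8 (n(P, F) = 1*(3/8 + F/8) = 3/8 + F/8)
J(I, T) = -15/8 - 5*I/8 (J(I, T) = -5*(3/8 + I/8) = -15/8 - 5*I/8)
8964/(-22599) + (16397 - 1*7919)/J(-72, 104) = 8964/(-22599) + (16397 - 1*7919)/(-15/8 - 5/8*(-72)) = 8964*(-1/22599) + (16397 - 7919)/(-15/8 + 45) = -332/837 + 8478/(345/8) = -332/837 + 8478*(8/345) = -332/837 + 22608/115 = 18884716/96255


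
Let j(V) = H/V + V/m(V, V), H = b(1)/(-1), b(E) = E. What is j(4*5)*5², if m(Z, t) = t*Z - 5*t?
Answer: 5/12 ≈ 0.41667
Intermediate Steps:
H = -1 (H = 1/(-1) = 1*(-1) = -1)
m(Z, t) = -5*t + Z*t (m(Z, t) = Z*t - 5*t = -5*t + Z*t)
j(V) = 1/(-5 + V) - 1/V (j(V) = -1/V + V/((V*(-5 + V))) = -1/V + V*(1/(V*(-5 + V))) = -1/V + 1/(-5 + V) = 1/(-5 + V) - 1/V)
j(4*5)*5² = (5/(((4*5))*(-5 + 4*5)))*5² = (5/(20*(-5 + 20)))*25 = (5*(1/20)/15)*25 = (5*(1/20)*(1/15))*25 = (1/60)*25 = 5/12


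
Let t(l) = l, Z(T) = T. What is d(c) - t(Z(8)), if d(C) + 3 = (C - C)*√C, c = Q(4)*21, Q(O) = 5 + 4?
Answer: -11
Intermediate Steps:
Q(O) = 9
c = 189 (c = 9*21 = 189)
d(C) = -3 (d(C) = -3 + (C - C)*√C = -3 + 0*√C = -3 + 0 = -3)
d(c) - t(Z(8)) = -3 - 1*8 = -3 - 8 = -11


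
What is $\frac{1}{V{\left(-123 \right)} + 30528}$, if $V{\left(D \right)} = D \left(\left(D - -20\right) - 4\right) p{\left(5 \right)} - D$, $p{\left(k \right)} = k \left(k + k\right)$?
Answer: $\frac{1}{688701} \approx 1.452 \cdot 10^{-6}$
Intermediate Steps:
$p{\left(k \right)} = 2 k^{2}$ ($p{\left(k \right)} = k 2 k = 2 k^{2}$)
$V{\left(D \right)} = - D + 50 D \left(16 + D\right)$ ($V{\left(D \right)} = D \left(\left(D - -20\right) - 4\right) 2 \cdot 5^{2} - D = D \left(\left(D + 20\right) - 4\right) 2 \cdot 25 - D = D \left(\left(20 + D\right) - 4\right) 50 - D = D \left(16 + D\right) 50 - D = 50 D \left(16 + D\right) - D = - D + 50 D \left(16 + D\right)$)
$\frac{1}{V{\left(-123 \right)} + 30528} = \frac{1}{- 123 \left(799 + 50 \left(-123\right)\right) + 30528} = \frac{1}{- 123 \left(799 - 6150\right) + 30528} = \frac{1}{\left(-123\right) \left(-5351\right) + 30528} = \frac{1}{658173 + 30528} = \frac{1}{688701}$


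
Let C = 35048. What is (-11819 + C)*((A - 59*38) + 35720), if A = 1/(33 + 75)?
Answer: 9331928125/12 ≈ 7.7766e+8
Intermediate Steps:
A = 1/108 ≈ 0.0092593
(-11819 + C)*((A - 59*38) + 35720) = (-11819 + 35048)*((1/108 - 59*38) + 35720) = 23229*((1/108 - 2242) + 35720) = 23229*(-242135/108 + 35720) = 23229*(3615625/108) = 9331928125/12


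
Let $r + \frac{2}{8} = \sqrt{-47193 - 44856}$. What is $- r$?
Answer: $\frac{1}{4} - i \sqrt{92049} \approx 0.25 - 303.4 i$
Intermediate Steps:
$r = - \frac{1}{4} + i \sqrt{92049}$ ($r = - \frac{1}{4} + \sqrt{-47193 - 44856} = - \frac{1}{4} + \sqrt{-92049} = - \frac{1}{4} + i \sqrt{92049} \approx -0.25 + 303.4 i$)
$- r = - (- \frac{1}{4} + i \sqrt{92049}) = \frac{1}{4} - i \sqrt{92049}$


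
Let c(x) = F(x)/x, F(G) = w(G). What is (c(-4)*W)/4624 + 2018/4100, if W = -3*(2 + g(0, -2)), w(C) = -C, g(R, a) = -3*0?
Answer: 1169479/2369800 ≈ 0.49349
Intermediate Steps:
g(R, a) = 0
W = -6 (W = -3*(2 + 0) = -3*2 = -6)
F(G) = -G
c(x) = -1 (c(x) = (-x)/x = -1)
(c(-4)*W)/4624 + 2018/4100 = -1*(-6)/4624 + 2018/4100 = 6*(1/4624) + 2018*(1/4100) = 3/2312 + 1009/2050 = 1169479/2369800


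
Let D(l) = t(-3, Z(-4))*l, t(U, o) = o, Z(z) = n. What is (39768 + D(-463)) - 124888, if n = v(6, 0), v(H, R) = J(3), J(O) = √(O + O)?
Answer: -85120 - 463*√6 ≈ -86254.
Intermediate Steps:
J(O) = √2*√O (J(O) = √(2*O) = √2*√O)
v(H, R) = √6 (v(H, R) = √2*√3 = √6)
n = √6 ≈ 2.4495
Z(z) = √6
D(l) = l*√6 (D(l) = √6*l = l*√6)
(39768 + D(-463)) - 124888 = (39768 - 463*√6) - 124888 = -85120 - 463*√6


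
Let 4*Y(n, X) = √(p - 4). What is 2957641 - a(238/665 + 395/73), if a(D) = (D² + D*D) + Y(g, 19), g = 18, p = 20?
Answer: 142242202508902/48094225 ≈ 2.9576e+6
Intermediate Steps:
Y(n, X) = 1 (Y(n, X) = √(20 - 4)/4 = √16/4 = (¼)*4 = 1)
a(D) = 1 + 2*D² (a(D) = (D² + D*D) + 1 = (D² + D²) + 1 = 2*D² + 1 = 1 + 2*D²)
2957641 - a(238/665 + 395/73) = 2957641 - (1 + 2*(238/665 + 395/73)²) = 2957641 - (1 + 2*(238*(1/665) + 395*(1/73))²) = 2957641 - (1 + 2*(34/95 + 395/73)²) = 2957641 - (1 + 2*(40007/6935)²) = 2957641 - (1 + 2*(1600560049/48094225)) = 2957641 - (1 + 3201120098/48094225) = 2957641 - 1*3249214323/48094225 = 2957641 - 3249214323/48094225 = 142242202508902/48094225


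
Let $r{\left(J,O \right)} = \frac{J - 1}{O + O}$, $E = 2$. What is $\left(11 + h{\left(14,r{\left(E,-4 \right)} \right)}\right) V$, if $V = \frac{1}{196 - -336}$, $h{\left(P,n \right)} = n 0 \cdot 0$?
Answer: $\frac{11}{532} \approx 0.020677$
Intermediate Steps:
$r{\left(J,O \right)} = \frac{-1 + J}{2 O}$
$h{\left(P,n \right)} = 0$ ($h{\left(P,n \right)} = 0 \cdot 0 = 0$)
$V = \frac{1}{532}$ ($V = \frac{1}{196 + 336} = \frac{1}{532} \approx 0.0018797$)
$\left(11 + h{\left(14,r{\left(E,-4 \right)} \right)}\right) V = \left(11 + 0\right) \frac{1}{532} = 11 \cdot \frac{1}{532} = \frac{11}{532}$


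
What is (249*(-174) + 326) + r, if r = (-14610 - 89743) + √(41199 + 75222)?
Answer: -147353 + √116421 ≈ -1.4701e+5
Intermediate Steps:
r = -104353 + √116421 ≈ -1.0401e+5
(249*(-174) + 326) + r = (249*(-174) + 326) + (-104353 + √116421) = (-43326 + 326) + (-104353 + √116421) = -43000 + (-104353 + √116421) = -147353 + √116421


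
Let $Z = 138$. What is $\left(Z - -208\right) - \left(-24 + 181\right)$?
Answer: $189$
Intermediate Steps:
$\left(Z - -208\right) - \left(-24 + 181\right) = \left(138 - -208\right) - \left(-24 + 181\right) = \left(138 + 208\right) - 157 = 346 - 157 = 189$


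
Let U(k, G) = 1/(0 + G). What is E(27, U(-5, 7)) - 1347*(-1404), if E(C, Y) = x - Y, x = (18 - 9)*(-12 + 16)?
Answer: 13238567/7 ≈ 1.8912e+6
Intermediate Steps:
U(k, G) = 1/G
x = 36 (x = 9*4 = 36)
E(C, Y) = 36 - Y
E(27, U(-5, 7)) - 1347*(-1404) = (36 - 1/7) - 1347*(-1404) = (36 - 1*⅐) + 1891188 = (36 - ⅐) + 1891188 = 251/7 + 1891188 = 13238567/7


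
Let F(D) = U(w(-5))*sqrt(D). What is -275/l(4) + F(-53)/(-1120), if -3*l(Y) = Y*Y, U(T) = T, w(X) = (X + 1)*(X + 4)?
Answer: 825/16 - I*sqrt(53)/280 ≈ 51.563 - 0.026*I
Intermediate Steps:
w(X) = (1 + X)*(4 + X)
l(Y) = -Y**2/3 (l(Y) = -Y*Y/3 = -Y**2/3)
F(D) = 4*sqrt(D) (F(D) = (4 + (-5)**2 + 5*(-5))*sqrt(D) = (4 + 25 - 25)*sqrt(D) = 4*sqrt(D))
-275/l(4) + F(-53)/(-1120) = -275/((-1/3*4**2)) + (4*sqrt(-53))/(-1120) = -275/((-1/3*16)) + (4*(I*sqrt(53)))*(-1/1120) = -275/(-16/3) + (4*I*sqrt(53))*(-1/1120) = -275*(-3/16) - I*sqrt(53)/280 = 825/16 - I*sqrt(53)/280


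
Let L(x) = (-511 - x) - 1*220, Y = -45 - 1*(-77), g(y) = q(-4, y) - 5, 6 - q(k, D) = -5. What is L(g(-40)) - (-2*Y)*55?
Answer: 2783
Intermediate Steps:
q(k, D) = 11 (q(k, D) = 6 - 1*(-5) = 6 + 5 = 11)
g(y) = 6 (g(y) = 11 - 5 = 6)
Y = 32 (Y = -45 + 77 = 32)
L(x) = -731 - x (L(x) = (-511 - x) - 220 = -731 - x)
L(g(-40)) - (-2*Y)*55 = (-731 - 1*6) - (-2*32)*55 = (-731 - 6) - (-64)*55 = -737 - 1*(-3520) = -737 + 3520 = 2783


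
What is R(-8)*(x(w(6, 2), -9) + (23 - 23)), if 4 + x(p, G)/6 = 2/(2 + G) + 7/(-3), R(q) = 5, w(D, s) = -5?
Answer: -1390/7 ≈ -198.57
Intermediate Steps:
x(p, G) = -38 + 12/(2 + G) (x(p, G) = -24 + 6*(2/(2 + G) + 7/(-3)) = -24 + 6*(2/(2 + G) + 7*(-1/3)) = -24 + 6*(2/(2 + G) - 7/3) = -24 + 6*(-7/3 + 2/(2 + G)) = -24 + (-14 + 12/(2 + G)) = -38 + 12/(2 + G))
R(-8)*(x(w(6, 2), -9) + (23 - 23)) = 5*(2*(-32 - 19*(-9))/(2 - 9) + (23 - 23)) = 5*(2*(-32 + 171)/(-7) + 0) = 5*(2*(-1/7)*139 + 0) = 5*(-278/7 + 0) = 5*(-278/7) = -1390/7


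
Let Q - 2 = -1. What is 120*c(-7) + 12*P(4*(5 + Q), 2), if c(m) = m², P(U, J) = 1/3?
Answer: 5884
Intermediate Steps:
Q = 1 (Q = 2 - 1 = 1)
P(U, J) = ⅓
120*c(-7) + 12*P(4*(5 + Q), 2) = 120*(-7)² + 12*(⅓) = 120*49 + 4 = 5880 + 4 = 5884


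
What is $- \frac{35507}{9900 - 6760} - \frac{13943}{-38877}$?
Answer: $- \frac{1336624619}{122073780} \approx -10.949$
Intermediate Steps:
$- \frac{35507}{9900 - 6760} - \frac{13943}{-38877} = - \frac{35507}{3140} - - \frac{13943}{38877} = \left(-35507\right) \frac{1}{3140} + \frac{13943}{38877} = - \frac{35507}{3140} + \frac{13943}{38877} = - \frac{1336624619}{122073780}$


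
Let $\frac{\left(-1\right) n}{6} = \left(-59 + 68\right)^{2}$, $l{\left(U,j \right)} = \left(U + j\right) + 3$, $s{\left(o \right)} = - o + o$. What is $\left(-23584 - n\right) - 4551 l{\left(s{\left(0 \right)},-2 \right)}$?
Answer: $-27649$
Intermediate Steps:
$s{\left(o \right)} = 0$
$l{\left(U,j \right)} = 3 + U + j$
$n = -486$ ($n = - 6 \left(-59 + 68\right)^{2} = - 6 \cdot 9^{2} = \left(-6\right) 81 = -486$)
$\left(-23584 - n\right) - 4551 l{\left(s{\left(0 \right)},-2 \right)} = \left(-23584 - -486\right) - 4551 \left(3 + 0 - 2\right) = \left(-23584 + 486\right) - 4551 \cdot 1 = -23098 - 4551 = -27649$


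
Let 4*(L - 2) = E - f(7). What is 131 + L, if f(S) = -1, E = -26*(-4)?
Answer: 637/4 ≈ 159.25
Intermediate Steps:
E = 104
L = 113/4 (L = 2 + (104 - 1*(-1))/4 = 2 + (104 + 1)/4 = 2 + (1/4)*105 = 2 + 105/4 = 113/4 ≈ 28.250)
131 + L = 131 + 113/4 = 637/4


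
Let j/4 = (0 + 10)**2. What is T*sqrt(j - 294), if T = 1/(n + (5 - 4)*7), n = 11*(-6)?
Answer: -sqrt(106)/59 ≈ -0.17450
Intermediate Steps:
j = 400 (j = 4*(0 + 10)**2 = 4*10**2 = 4*100 = 400)
n = -66
T = -1/59 (T = 1/(-66 + (5 - 4)*7) = 1/(-66 + 1*7) = 1/(-66 + 7) = 1/(-59) = -1/59 ≈ -0.016949)
T*sqrt(j - 294) = -sqrt(400 - 294)/59 = -sqrt(106)/59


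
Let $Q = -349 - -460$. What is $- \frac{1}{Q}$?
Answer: $- \frac{1}{111} \approx -0.009009$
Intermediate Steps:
$Q = 111$ ($Q = -349 + 460 = 111$)
$- \frac{1}{Q} = - \frac{1}{111}$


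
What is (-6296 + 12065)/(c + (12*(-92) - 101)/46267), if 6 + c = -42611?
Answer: -266914323/1971761944 ≈ -0.13537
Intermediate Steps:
c = -42617 (c = -6 - 42611 = -42617)
(-6296 + 12065)/(c + (12*(-92) - 101)/46267) = (-6296 + 12065)/(-42617 + (12*(-92) - 101)/46267) = 5769/(-42617 + (-1104 - 101)*(1/46267)) = 5769/(-42617 - 1205*1/46267) = 5769/(-42617 - 1205/46267) = 5769/(-1971761944/46267) = 5769*(-46267/1971761944) = -266914323/1971761944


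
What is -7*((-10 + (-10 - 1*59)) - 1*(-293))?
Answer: -1498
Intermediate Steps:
-7*((-10 + (-10 - 1*59)) - 1*(-293)) = -7*((-10 + (-10 - 59)) + 293) = -7*((-10 - 69) + 293) = -7*(-79 + 293) = -7*214 = -1498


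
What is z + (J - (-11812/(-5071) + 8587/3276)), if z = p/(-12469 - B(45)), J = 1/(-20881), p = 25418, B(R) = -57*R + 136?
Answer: -116333688343732/15547998551085 ≈ -7.4822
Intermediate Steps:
B(R) = 136 - 57*R
J = -1/20881 ≈ -4.7890e-5
z = -12709/5020 (z = 25418/(-12469 - (136 - 57*45)) = 25418/(-12469 - (136 - 2565)) = 25418/(-12469 - 1*(-2429)) = 25418/(-12469 + 2429) = 25418/(-10040) = 25418*(-1/10040) = -12709/5020 ≈ -2.5317)
z + (J - (-11812/(-5071) + 8587/3276)) = -12709/5020 + (-1/20881 - (-11812/(-5071) + 8587/3276)) = -12709/5020 + (-1/20881 - (-11812*(-1/5071) + 8587*(1/3276))) = -12709/5020 + (-1/20881 - (11812/5071 + 8587/3276)) = -12709/5020 + (-1/20881 - 1*82240789/16612596) = -12709/5020 + (-1/20881 - 82240789/16612596) = -12709/5020 - 245326646815/49555373868 = -116333688343732/15547998551085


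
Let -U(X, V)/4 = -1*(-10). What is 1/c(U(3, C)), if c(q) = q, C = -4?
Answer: -1/40 ≈ -0.025000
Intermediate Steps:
U(X, V) = -40 (U(X, V) = -(-4)*(-10) = -4*10 = -40)
1/c(U(3, C)) = 1/(-40) = -1/40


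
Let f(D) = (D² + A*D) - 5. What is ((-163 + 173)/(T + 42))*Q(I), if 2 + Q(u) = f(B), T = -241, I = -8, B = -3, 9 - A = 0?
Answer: 250/199 ≈ 1.2563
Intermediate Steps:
A = 9 (A = 9 - 1*0 = 9 + 0 = 9)
f(D) = -5 + D² + 9*D (f(D) = (D² + 9*D) - 5 = -5 + D² + 9*D)
Q(u) = -25 (Q(u) = -2 + (-5 + (-3)² + 9*(-3)) = -2 + (-5 + 9 - 27) = -2 - 23 = -25)
((-163 + 173)/(T + 42))*Q(I) = ((-163 + 173)/(-241 + 42))*(-25) = (10/(-199))*(-25) = (10*(-1/199))*(-25) = -10/199*(-25) = 250/199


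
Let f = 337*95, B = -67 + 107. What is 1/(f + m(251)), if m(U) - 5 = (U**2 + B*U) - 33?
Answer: 1/105028 ≈ 9.5213e-6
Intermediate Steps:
B = 40
m(U) = -28 + U**2 + 40*U (m(U) = 5 + ((U**2 + 40*U) - 33) = 5 + (-33 + U**2 + 40*U) = -28 + U**2 + 40*U)
f = 32015
1/(f + m(251)) = 1/(32015 + (-28 + 251**2 + 40*251)) = 1/(32015 + (-28 + 63001 + 10040)) = 1/(32015 + 73013) = 1/105028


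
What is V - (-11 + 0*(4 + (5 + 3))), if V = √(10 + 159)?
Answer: 24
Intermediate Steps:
V = 13 (V = √169 = 13)
V - (-11 + 0*(4 + (5 + 3))) = 13 - (-11 + 0*(4 + (5 + 3))) = 13 - (-11 + 0*(4 + 8)) = 13 - (-11 + 0*12) = 13 - (-11 + 0) = 13 - 1*(-11) = 13 + 11 = 24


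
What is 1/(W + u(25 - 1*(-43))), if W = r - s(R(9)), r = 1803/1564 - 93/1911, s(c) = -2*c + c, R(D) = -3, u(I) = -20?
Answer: -996268/21814137 ≈ -0.045671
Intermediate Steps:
s(c) = -c
r = 1100027/996268 (r = 1803*(1/1564) - 93*1/1911 = 1803/1564 - 31/637 = 1100027/996268 ≈ 1.1041)
W = -1888777/996268 (W = 1100027/996268 - (-1)*(-3) = 1100027/996268 - 1*3 = 1100027/996268 - 3 = -1888777/996268 ≈ -1.8959)
1/(W + u(25 - 1*(-43))) = 1/(-1888777/996268 - 20) = 1/(-21814137/996268) = -996268/21814137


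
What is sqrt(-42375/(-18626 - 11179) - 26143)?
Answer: 2*I*sqrt(25802842223)/1987 ≈ 161.68*I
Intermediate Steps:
sqrt(-42375/(-18626 - 11179) - 26143) = sqrt(-42375/(-29805) - 26143) = sqrt(-42375*(-1/29805) - 26143) = sqrt(2825/1987 - 26143) = sqrt(-51943316/1987) = 2*I*sqrt(25802842223)/1987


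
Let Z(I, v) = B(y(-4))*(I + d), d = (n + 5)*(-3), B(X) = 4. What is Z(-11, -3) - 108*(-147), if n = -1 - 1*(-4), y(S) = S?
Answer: 15736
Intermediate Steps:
n = 3 (n = -1 + 4 = 3)
d = -24 (d = (3 + 5)*(-3) = 8*(-3) = -24)
Z(I, v) = -96 + 4*I (Z(I, v) = 4*(I - 24) = 4*(-24 + I) = -96 + 4*I)
Z(-11, -3) - 108*(-147) = (-96 + 4*(-11)) - 108*(-147) = (-96 - 44) + 15876 = -140 + 15876 = 15736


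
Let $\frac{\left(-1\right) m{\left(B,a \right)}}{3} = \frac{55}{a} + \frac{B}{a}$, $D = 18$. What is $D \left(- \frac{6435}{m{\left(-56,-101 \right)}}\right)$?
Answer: $3899610$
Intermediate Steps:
$m{\left(B,a \right)} = - \frac{165}{a} - \frac{3 B}{a}$ ($m{\left(B,a \right)} = - 3 \left(\frac{55}{a} + \frac{B}{a}\right) = - \frac{165}{a} - \frac{3 B}{a}$)
$D \left(- \frac{6435}{m{\left(-56,-101 \right)}}\right) = 18 \left(- \frac{6435}{3 \frac{1}{-101} \left(-55 - -56\right)}\right) = 18 \left(- \frac{6435}{3 \left(- \frac{1}{101}\right) \left(-55 + 56\right)}\right) = 18 \left(- \frac{6435}{3 \left(- \frac{1}{101}\right) 1}\right) = 18 \left(- \frac{6435}{- \frac{3}{101}}\right) = 18 \left(\left(-6435\right) \left(- \frac{101}{3}\right)\right) = 18 \cdot 216645 = 3899610$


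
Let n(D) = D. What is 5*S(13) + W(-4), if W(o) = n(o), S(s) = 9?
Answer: 41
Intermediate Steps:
W(o) = o
5*S(13) + W(-4) = 5*9 - 4 = 45 - 4 = 41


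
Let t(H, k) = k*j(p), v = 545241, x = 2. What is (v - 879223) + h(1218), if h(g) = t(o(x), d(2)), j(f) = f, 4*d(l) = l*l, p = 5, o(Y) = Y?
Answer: -333977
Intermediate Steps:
d(l) = l²/4 (d(l) = (l*l)/4 = l²/4)
t(H, k) = 5*k (t(H, k) = k*5 = 5*k)
h(g) = 5 (h(g) = 5*((¼)*2²) = 5*((¼)*4) = 5*1 = 5)
(v - 879223) + h(1218) = (545241 - 879223) + 5 = -333982 + 5 = -333977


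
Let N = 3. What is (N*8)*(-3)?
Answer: -72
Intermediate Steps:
(N*8)*(-3) = (3*8)*(-3) = 24*(-3) = -72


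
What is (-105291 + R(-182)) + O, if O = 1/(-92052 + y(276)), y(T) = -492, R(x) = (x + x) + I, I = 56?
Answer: -9772553857/92544 ≈ -1.0560e+5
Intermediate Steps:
R(x) = 56 + 2*x (R(x) = (x + x) + 56 = 2*x + 56 = 56 + 2*x)
O = -1/92544 (O = 1/(-92052 - 492) = 1/(-92544) = -1/92544 ≈ -1.0806e-5)
(-105291 + R(-182)) + O = (-105291 + (56 + 2*(-182))) - 1/92544 = (-105291 + (56 - 364)) - 1/92544 = (-105291 - 308) - 1/92544 = -105599 - 1/92544 = -9772553857/92544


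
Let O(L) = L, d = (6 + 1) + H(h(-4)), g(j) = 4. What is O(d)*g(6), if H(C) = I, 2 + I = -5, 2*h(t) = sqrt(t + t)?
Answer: 0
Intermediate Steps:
h(t) = sqrt(2)*sqrt(t)/2 (h(t) = sqrt(t + t)/2 = sqrt(2*t)/2 = (sqrt(2)*sqrt(t))/2 = sqrt(2)*sqrt(t)/2)
I = -7 (I = -2 - 5 = -7)
H(C) = -7
d = 0 (d = (6 + 1) - 7 = 7 - 7 = 0)
O(d)*g(6) = 0*4 = 0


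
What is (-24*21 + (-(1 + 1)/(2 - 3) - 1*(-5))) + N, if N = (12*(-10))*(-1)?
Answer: -377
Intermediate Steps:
N = 120 (N = -120*(-1) = 120)
(-24*21 + (-(1 + 1)/(2 - 3) - 1*(-5))) + N = (-24*21 + (-(1 + 1)/(2 - 3) - 1*(-5))) + 120 = (-504 + (-2/(-1) + 5)) + 120 = (-504 + (-2*(-1) + 5)) + 120 = (-504 + (-1*(-2) + 5)) + 120 = (-504 + (2 + 5)) + 120 = (-504 + 7) + 120 = -497 + 120 = -377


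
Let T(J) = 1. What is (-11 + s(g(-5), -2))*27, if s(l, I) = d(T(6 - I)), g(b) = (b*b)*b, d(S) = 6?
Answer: -135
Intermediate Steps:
g(b) = b³ (g(b) = b²*b = b³)
s(l, I) = 6
(-11 + s(g(-5), -2))*27 = (-11 + 6)*27 = -5*27 = -135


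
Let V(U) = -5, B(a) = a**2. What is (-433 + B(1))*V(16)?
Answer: 2160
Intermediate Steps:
(-433 + B(1))*V(16) = (-433 + 1**2)*(-5) = (-433 + 1)*(-5) = -432*(-5) = 2160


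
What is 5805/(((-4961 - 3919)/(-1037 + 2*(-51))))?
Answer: 440793/592 ≈ 744.58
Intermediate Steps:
5805/(((-4961 - 3919)/(-1037 + 2*(-51)))) = 5805/((-8880/(-1037 - 102))) = 5805/((-8880/(-1139))) = 5805/((-8880*(-1/1139))) = 5805/(8880/1139) = 5805*(1139/8880) = 440793/592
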